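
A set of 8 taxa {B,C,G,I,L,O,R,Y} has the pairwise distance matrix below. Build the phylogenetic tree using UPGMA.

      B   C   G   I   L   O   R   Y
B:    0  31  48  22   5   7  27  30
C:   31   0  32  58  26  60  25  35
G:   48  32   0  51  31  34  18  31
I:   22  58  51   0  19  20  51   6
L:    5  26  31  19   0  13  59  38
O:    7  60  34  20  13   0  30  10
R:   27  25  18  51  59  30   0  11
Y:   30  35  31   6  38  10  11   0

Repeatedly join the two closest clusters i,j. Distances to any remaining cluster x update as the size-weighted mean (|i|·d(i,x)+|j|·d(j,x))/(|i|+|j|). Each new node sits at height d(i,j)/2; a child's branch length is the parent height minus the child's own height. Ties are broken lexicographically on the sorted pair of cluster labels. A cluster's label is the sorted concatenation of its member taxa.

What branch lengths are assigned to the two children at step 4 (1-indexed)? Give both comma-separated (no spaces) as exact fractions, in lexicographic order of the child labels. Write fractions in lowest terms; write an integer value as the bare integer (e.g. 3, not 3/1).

iteration 1: select B,L (d=5); attach at lengths (5/2, 5/2); label the merged cluster BL
  updated: d(BL,C)=57/2, d(BL,G)=79/2, d(BL,I)=41/2, d(BL,O)=10, d(BL,R)=43, d(BL,Y)=34
iteration 2: select I,Y (d=6); attach at lengths (3, 3); label the merged cluster IY
  updated: d(BL,IY)=109/4, d(C,IY)=93/2, d(G,IY)=41, d(IY,O)=15, d(IY,R)=31
iteration 3: select BL,O (d=10); attach at lengths (5/2, 5); label the merged cluster BLO
  updated: d(BLO,C)=39, d(BLO,G)=113/3, d(BLO,IY)=139/6, d(BLO,R)=116/3
iteration 4: select G,R (d=18); attach at lengths (9, 9); label the merged cluster GR
  updated: d(BLO,GR)=229/6, d(C,GR)=57/2, d(GR,IY)=36
iteration 5: select BLO,IY (d=139/6); attach at lengths (79/12, 103/12); label the merged cluster BILOY
  updated: d(BILOY,C)=42, d(BILOY,GR)=373/10
iteration 6: select C,GR (d=57/2); attach at lengths (57/4, 21/4); label the merged cluster CGR
  updated: d(BILOY,CGR)=583/15
iteration 7: select BILOY,CGR (d=583/15); attach at lengths (157/20, 311/60); label the merged cluster BCGILORY
final tree: ((((B:5/2,L:5/2):5/2,O:5):79/12,(I:3,Y:3):103/12):157/20,(C:57/4,(G:9,R:9):21/4):311/60)
total length: 421/5

9,9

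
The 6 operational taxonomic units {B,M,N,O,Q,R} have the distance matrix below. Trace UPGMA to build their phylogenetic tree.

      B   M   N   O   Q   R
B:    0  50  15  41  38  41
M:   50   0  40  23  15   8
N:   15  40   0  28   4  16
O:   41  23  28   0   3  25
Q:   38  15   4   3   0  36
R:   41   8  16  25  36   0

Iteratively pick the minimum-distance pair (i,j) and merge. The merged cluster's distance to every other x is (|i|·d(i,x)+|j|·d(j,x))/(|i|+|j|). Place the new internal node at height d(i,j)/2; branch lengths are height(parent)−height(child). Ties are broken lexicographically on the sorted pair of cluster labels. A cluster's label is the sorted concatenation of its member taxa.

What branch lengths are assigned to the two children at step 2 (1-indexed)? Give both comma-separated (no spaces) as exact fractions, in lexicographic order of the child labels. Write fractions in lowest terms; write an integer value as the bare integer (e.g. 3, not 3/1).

4,4

1. join O+Q (d=3) ⇒ OQ; edges |O|=3/2, |Q|=3/2
  updated: d(B,OQ)=79/2, d(M,OQ)=19, d(N,OQ)=16, d(OQ,R)=61/2
2. join M+R (d=8) ⇒ MR; edges |M|=4, |R|=4
  updated: d(B,MR)=91/2, d(MR,N)=28, d(MR,OQ)=99/4
3. join B+N (d=15) ⇒ BN; edges |B|=15/2, |N|=15/2
  updated: d(BN,MR)=147/4, d(BN,OQ)=111/4
4. join MR+OQ (d=99/4) ⇒ MOQR; edges |MR|=67/8, |OQ|=87/8
  updated: d(BN,MOQR)=129/4
5. join BN+MOQR (d=129/4) ⇒ BMNOQR; edges |BN|=69/8, |MOQR|=15/4
final tree: ((B:15/2,N:15/2):69/8,((M:4,R:4):67/8,(O:3/2,Q:3/2):87/8):15/4)
total length: 461/8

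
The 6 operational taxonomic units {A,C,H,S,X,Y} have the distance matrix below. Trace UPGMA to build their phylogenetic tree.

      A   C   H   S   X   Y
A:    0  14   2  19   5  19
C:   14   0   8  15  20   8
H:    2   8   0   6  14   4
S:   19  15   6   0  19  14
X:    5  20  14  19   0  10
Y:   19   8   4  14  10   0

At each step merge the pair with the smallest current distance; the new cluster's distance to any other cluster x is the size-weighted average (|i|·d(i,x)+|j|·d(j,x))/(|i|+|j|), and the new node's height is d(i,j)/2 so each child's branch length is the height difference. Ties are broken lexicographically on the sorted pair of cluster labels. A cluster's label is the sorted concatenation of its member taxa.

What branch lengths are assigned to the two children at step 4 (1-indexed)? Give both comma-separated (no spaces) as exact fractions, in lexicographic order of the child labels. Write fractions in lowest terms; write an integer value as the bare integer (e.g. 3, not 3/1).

1. join A+H (d=2) ⇒ AH; edges |A|=1, |H|=1
  updated: d(AH,C)=11, d(AH,S)=25/2, d(AH,X)=19/2, d(AH,Y)=23/2
2. join C+Y (d=8) ⇒ CY; edges |C|=4, |Y|=4
  updated: d(AH,CY)=45/4, d(CY,S)=29/2, d(CY,X)=15
3. join AH+X (d=19/2) ⇒ AHX; edges |AH|=15/4, |X|=19/4
  updated: d(AHX,CY)=25/2, d(AHX,S)=44/3
4. join AHX+CY (d=25/2) ⇒ ACHXY; edges |AHX|=3/2, |CY|=9/4
  updated: d(ACHXY,S)=73/5
5. join ACHXY+S (d=73/5) ⇒ ACHSXY; edges |ACHXY|=21/20, |S|=73/10
final tree: ((((A:1,H:1):15/4,X:19/4):3/2,(C:4,Y:4):9/4):21/20,S:73/10)
total length: 153/5

3/2,9/4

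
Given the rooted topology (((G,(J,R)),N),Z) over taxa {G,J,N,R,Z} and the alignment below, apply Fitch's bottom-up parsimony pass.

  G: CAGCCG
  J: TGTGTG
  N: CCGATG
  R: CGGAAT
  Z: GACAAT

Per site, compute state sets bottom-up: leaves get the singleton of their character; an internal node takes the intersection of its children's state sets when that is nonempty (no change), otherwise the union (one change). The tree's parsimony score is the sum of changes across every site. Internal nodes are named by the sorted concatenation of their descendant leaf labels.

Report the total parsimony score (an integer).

13

[col 0] JR: children J:{T}, R:{C} ∪→ {C,T}; cost 1
[col 0] GJR: children G:{C}, JR:{C,T} ∩→ {C}; cost 0
[col 0] GJNR: children GJR:{C}, N:{C} ∩→ {C}; cost 0
[col 0] GJNRZ: children GJNR:{C}, Z:{G} ∪→ {C,G}; cost 1
[col 1] JR: children J:{G}, R:{G} ∩→ {G}; cost 0
[col 1] GJR: children G:{A}, JR:{G} ∪→ {A,G}; cost 1
[col 1] GJNR: children GJR:{A,G}, N:{C} ∪→ {A,C,G}; cost 1
[col 1] GJNRZ: children GJNR:{A,C,G}, Z:{A} ∩→ {A}; cost 0
[col 2] JR: children J:{T}, R:{G} ∪→ {G,T}; cost 1
[col 2] GJR: children G:{G}, JR:{G,T} ∩→ {G}; cost 0
[col 2] GJNR: children GJR:{G}, N:{G} ∩→ {G}; cost 0
[col 2] GJNRZ: children GJNR:{G}, Z:{C} ∪→ {C,G}; cost 1
[col 3] JR: children J:{G}, R:{A} ∪→ {A,G}; cost 1
[col 3] GJR: children G:{C}, JR:{A,G} ∪→ {A,C,G}; cost 1
[col 3] GJNR: children GJR:{A,C,G}, N:{A} ∩→ {A}; cost 0
[col 3] GJNRZ: children GJNR:{A}, Z:{A} ∩→ {A}; cost 0
[col 4] JR: children J:{T}, R:{A} ∪→ {A,T}; cost 1
[col 4] GJR: children G:{C}, JR:{A,T} ∪→ {A,C,T}; cost 1
[col 4] GJNR: children GJR:{A,C,T}, N:{T} ∩→ {T}; cost 0
[col 4] GJNRZ: children GJNR:{T}, Z:{A} ∪→ {A,T}; cost 1
[col 5] JR: children J:{G}, R:{T} ∪→ {G,T}; cost 1
[col 5] GJR: children G:{G}, JR:{G,T} ∩→ {G}; cost 0
[col 5] GJNR: children GJR:{G}, N:{G} ∩→ {G}; cost 0
[col 5] GJNRZ: children GJNR:{G}, Z:{T} ∪→ {G,T}; cost 1
per-site changes: [2, 2, 2, 2, 3, 2]; total = 13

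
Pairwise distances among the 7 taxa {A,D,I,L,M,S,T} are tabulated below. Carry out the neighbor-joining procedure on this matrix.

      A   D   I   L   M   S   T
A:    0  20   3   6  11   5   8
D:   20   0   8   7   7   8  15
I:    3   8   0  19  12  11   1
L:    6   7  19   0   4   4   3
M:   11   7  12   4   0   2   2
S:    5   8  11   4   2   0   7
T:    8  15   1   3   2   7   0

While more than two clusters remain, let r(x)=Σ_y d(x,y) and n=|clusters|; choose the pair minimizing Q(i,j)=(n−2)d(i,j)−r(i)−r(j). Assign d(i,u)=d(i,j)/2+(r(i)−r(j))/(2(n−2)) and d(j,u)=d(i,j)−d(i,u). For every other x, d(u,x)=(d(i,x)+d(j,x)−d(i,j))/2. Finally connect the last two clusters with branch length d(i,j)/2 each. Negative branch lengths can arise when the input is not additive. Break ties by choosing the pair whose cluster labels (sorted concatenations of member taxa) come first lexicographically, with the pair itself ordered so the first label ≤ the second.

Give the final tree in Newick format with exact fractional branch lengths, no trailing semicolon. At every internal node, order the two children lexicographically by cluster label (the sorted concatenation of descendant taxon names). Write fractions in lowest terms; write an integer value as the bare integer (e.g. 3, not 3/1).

(((((A:7/5,I:8/5):25/8,T:-1/8):125/32,M:19/32):5/32,(D:139/24,L:29/24):41/32):39/64,S:39/64)

iteration 1: select A,I (d=3, Q=-92); attach at lengths (7/5, 8/5); label the merged cluster AI
  updated: d(AI,D)=25/2, d(AI,L)=11, d(AI,M)=10, d(AI,S)=13/2, d(AI,T)=3
iteration 2: select AI,T (d=3, Q=-61); attach at lengths (25/8, -1/8); label the merged cluster AIT
  updated: d(AIT,D)=49/4, d(AIT,L)=11/2, d(AIT,M)=9/2, d(AIT,S)=21/4
iteration 3: select D,L (d=7, Q=-135/4); attach at lengths (139/24, 29/24); label the merged cluster DL
  updated: d(AIT,DL)=43/8, d(DL,M)=2, d(DL,S)=5/2
iteration 4: select AIT,M (d=9/2, Q=-117/8); attach at lengths (125/32, 19/32); label the merged cluster AIMT
  updated: d(AIMT,DL)=23/16, d(AIMT,S)=11/8
iteration 5: select AIMT,DL (d=23/16, Q=-85/16); attach at lengths (5/32, 41/32); label the merged cluster ADILMT
  updated: d(ADILMT,S)=39/32
iteration 6: select ADILMT,S (d=39/32); attach at lengths (39/64, 39/64); label the merged cluster ADILMST
final tree: (((((A:7/5,I:8/5):25/8,T:-1/8):125/32,M:19/32):5/32,(D:139/24,L:29/24):41/32):39/64,S:39/64)
total length: 645/32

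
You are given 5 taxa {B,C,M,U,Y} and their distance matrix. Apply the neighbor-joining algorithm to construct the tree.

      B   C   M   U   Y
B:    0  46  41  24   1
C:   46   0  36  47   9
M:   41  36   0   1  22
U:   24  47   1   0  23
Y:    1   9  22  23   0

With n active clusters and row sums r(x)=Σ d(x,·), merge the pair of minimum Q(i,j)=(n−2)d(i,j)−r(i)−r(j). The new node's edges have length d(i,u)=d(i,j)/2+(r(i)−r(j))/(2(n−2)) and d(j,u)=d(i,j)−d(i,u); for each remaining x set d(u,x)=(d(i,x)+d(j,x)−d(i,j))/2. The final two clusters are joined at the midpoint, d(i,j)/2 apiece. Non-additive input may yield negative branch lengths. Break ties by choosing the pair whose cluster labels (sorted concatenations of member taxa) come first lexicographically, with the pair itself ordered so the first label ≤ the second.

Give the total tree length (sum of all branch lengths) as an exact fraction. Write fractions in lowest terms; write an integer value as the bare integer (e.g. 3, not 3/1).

49

iteration 1: select M,U (d=1, Q=-192); attach at lengths (4/3, -1/3); label the merged cluster MU
  updated: d(B,MU)=32, d(C,MU)=41, d(MU,Y)=22
iteration 2: select B,MU (d=32, Q=-110); attach at lengths (12, 20); label the merged cluster BMU
  updated: d(BMU,C)=55/2, d(BMU,Y)=-9/2
iteration 3: select BMU,C (d=55/2, Q=-32); attach at lengths (7, 41/2); label the merged cluster BCMU
  updated: d(BCMU,Y)=-23/2
iteration 4: select BCMU,Y (d=-23/2); attach at lengths (-23/4, -23/4); label the merged cluster BCMUY
final tree: (((B:12,(M:4/3,U:-1/3):20):7,C:41/2):-23/4,Y:-23/4)
total length: 49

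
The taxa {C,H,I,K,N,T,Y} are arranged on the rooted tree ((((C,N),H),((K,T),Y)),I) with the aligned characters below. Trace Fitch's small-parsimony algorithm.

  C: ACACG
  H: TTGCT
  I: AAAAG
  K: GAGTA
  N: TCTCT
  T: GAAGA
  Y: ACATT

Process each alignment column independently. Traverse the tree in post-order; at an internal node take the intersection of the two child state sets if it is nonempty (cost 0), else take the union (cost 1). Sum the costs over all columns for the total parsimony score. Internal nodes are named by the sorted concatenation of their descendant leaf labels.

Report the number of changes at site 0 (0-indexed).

3

[col 0] CN: children C:{A}, N:{T} ∪→ {A,T}; cost 1
[col 0] CHN: children CN:{A,T}, H:{T} ∩→ {T}; cost 0
[col 0] KT: children K:{G}, T:{G} ∩→ {G}; cost 0
[col 0] KTY: children KT:{G}, Y:{A} ∪→ {A,G}; cost 1
[col 0] CHKNTY: children CHN:{T}, KTY:{A,G} ∪→ {A,G,T}; cost 1
[col 0] CHIKNTY: children CHKNTY:{A,G,T}, I:{A} ∩→ {A}; cost 0
[col 1] CN: children C:{C}, N:{C} ∩→ {C}; cost 0
[col 1] CHN: children CN:{C}, H:{T} ∪→ {C,T}; cost 1
[col 1] KT: children K:{A}, T:{A} ∩→ {A}; cost 0
[col 1] KTY: children KT:{A}, Y:{C} ∪→ {A,C}; cost 1
[col 1] CHKNTY: children CHN:{C,T}, KTY:{A,C} ∩→ {C}; cost 0
[col 1] CHIKNTY: children CHKNTY:{C}, I:{A} ∪→ {A,C}; cost 1
[col 2] CN: children C:{A}, N:{T} ∪→ {A,T}; cost 1
[col 2] CHN: children CN:{A,T}, H:{G} ∪→ {A,G,T}; cost 1
[col 2] KT: children K:{G}, T:{A} ∪→ {A,G}; cost 1
[col 2] KTY: children KT:{A,G}, Y:{A} ∩→ {A}; cost 0
[col 2] CHKNTY: children CHN:{A,G,T}, KTY:{A} ∩→ {A}; cost 0
[col 2] CHIKNTY: children CHKNTY:{A}, I:{A} ∩→ {A}; cost 0
[col 3] CN: children C:{C}, N:{C} ∩→ {C}; cost 0
[col 3] CHN: children CN:{C}, H:{C} ∩→ {C}; cost 0
[col 3] KT: children K:{T}, T:{G} ∪→ {G,T}; cost 1
[col 3] KTY: children KT:{G,T}, Y:{T} ∩→ {T}; cost 0
[col 3] CHKNTY: children CHN:{C}, KTY:{T} ∪→ {C,T}; cost 1
[col 3] CHIKNTY: children CHKNTY:{C,T}, I:{A} ∪→ {A,C,T}; cost 1
[col 4] CN: children C:{G}, N:{T} ∪→ {G,T}; cost 1
[col 4] CHN: children CN:{G,T}, H:{T} ∩→ {T}; cost 0
[col 4] KT: children K:{A}, T:{A} ∩→ {A}; cost 0
[col 4] KTY: children KT:{A}, Y:{T} ∪→ {A,T}; cost 1
[col 4] CHKNTY: children CHN:{T}, KTY:{A,T} ∩→ {T}; cost 0
[col 4] CHIKNTY: children CHKNTY:{T}, I:{G} ∪→ {G,T}; cost 1
per-site changes: [3, 3, 3, 3, 3]; total = 15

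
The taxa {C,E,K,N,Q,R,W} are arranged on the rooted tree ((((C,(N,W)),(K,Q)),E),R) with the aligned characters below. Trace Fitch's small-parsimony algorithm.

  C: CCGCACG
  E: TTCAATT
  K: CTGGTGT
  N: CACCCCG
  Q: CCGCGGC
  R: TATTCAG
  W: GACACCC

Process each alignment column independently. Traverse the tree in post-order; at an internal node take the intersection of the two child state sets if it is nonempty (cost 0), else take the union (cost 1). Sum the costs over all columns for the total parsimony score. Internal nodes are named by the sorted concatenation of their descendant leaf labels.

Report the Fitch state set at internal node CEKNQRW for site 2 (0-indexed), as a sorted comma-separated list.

C,G,T

NW@0: {C} ∪ {G} = {C,G} (union, +1)
CNW@0: {C} ∩ {C,G} = {C} (intersection, +0)
KQ@0: {C} ∩ {C} = {C} (intersection, +0)
CKNQW@0: {C} ∩ {C} = {C} (intersection, +0)
CEKNQW@0: {C} ∪ {T} = {C,T} (union, +1)
CEKNQRW@0: {C,T} ∩ {T} = {T} (intersection, +0)
NW@1: {A} ∩ {A} = {A} (intersection, +0)
CNW@1: {C} ∪ {A} = {A,C} (union, +1)
KQ@1: {T} ∪ {C} = {C,T} (union, +1)
CKNQW@1: {A,C} ∩ {C,T} = {C} (intersection, +0)
CEKNQW@1: {C} ∪ {T} = {C,T} (union, +1)
CEKNQRW@1: {C,T} ∪ {A} = {A,C,T} (union, +1)
NW@2: {C} ∩ {C} = {C} (intersection, +0)
CNW@2: {G} ∪ {C} = {C,G} (union, +1)
KQ@2: {G} ∩ {G} = {G} (intersection, +0)
CKNQW@2: {C,G} ∩ {G} = {G} (intersection, +0)
CEKNQW@2: {G} ∪ {C} = {C,G} (union, +1)
CEKNQRW@2: {C,G} ∪ {T} = {C,G,T} (union, +1)
NW@3: {C} ∪ {A} = {A,C} (union, +1)
CNW@3: {C} ∩ {A,C} = {C} (intersection, +0)
KQ@3: {G} ∪ {C} = {C,G} (union, +1)
CKNQW@3: {C} ∩ {C,G} = {C} (intersection, +0)
CEKNQW@3: {C} ∪ {A} = {A,C} (union, +1)
CEKNQRW@3: {A,C} ∪ {T} = {A,C,T} (union, +1)
NW@4: {C} ∩ {C} = {C} (intersection, +0)
CNW@4: {A} ∪ {C} = {A,C} (union, +1)
KQ@4: {T} ∪ {G} = {G,T} (union, +1)
CKNQW@4: {A,C} ∪ {G,T} = {A,C,G,T} (union, +1)
CEKNQW@4: {A,C,G,T} ∩ {A} = {A} (intersection, +0)
CEKNQRW@4: {A} ∪ {C} = {A,C} (union, +1)
NW@5: {C} ∩ {C} = {C} (intersection, +0)
CNW@5: {C} ∩ {C} = {C} (intersection, +0)
KQ@5: {G} ∩ {G} = {G} (intersection, +0)
CKNQW@5: {C} ∪ {G} = {C,G} (union, +1)
CEKNQW@5: {C,G} ∪ {T} = {C,G,T} (union, +1)
CEKNQRW@5: {C,G,T} ∪ {A} = {A,C,G,T} (union, +1)
NW@6: {G} ∪ {C} = {C,G} (union, +1)
CNW@6: {G} ∩ {C,G} = {G} (intersection, +0)
KQ@6: {T} ∪ {C} = {C,T} (union, +1)
CKNQW@6: {G} ∪ {C,T} = {C,G,T} (union, +1)
CEKNQW@6: {C,G,T} ∩ {T} = {T} (intersection, +0)
CEKNQRW@6: {T} ∪ {G} = {G,T} (union, +1)
per-site changes: [2, 4, 3, 4, 4, 3, 4]; total = 24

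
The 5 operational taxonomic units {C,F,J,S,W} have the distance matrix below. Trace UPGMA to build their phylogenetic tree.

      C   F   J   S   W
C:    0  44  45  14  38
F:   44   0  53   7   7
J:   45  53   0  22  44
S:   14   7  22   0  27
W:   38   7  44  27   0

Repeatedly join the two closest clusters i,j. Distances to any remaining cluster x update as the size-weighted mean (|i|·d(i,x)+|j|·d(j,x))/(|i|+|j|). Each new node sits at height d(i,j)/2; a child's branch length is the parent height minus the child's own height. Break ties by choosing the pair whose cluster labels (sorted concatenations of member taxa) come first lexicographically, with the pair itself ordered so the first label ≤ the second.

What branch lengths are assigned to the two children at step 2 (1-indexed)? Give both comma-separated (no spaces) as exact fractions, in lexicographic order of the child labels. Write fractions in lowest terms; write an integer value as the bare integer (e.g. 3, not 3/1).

step 1: merge (F,S) at d=7; branch lengths F→7/2, S→7/2; new cluster FS
  updated: d(C,FS)=29, d(FS,J)=75/2, d(FS,W)=17
step 2: merge (FS,W) at d=17; branch lengths FS→5, W→17/2; new cluster FSW
  updated: d(C,FSW)=32, d(FSW,J)=119/3
step 3: merge (C,FSW) at d=32; branch lengths C→16, FSW→15/2; new cluster CFSW
  updated: d(CFSW,J)=41
step 4: merge (CFSW,J) at d=41; branch lengths CFSW→9/2, J→41/2; new cluster CFJSW
final tree: ((C:16,((F:7/2,S:7/2):5,W:17/2):15/2):9/2,J:41/2)
total length: 69

5,17/2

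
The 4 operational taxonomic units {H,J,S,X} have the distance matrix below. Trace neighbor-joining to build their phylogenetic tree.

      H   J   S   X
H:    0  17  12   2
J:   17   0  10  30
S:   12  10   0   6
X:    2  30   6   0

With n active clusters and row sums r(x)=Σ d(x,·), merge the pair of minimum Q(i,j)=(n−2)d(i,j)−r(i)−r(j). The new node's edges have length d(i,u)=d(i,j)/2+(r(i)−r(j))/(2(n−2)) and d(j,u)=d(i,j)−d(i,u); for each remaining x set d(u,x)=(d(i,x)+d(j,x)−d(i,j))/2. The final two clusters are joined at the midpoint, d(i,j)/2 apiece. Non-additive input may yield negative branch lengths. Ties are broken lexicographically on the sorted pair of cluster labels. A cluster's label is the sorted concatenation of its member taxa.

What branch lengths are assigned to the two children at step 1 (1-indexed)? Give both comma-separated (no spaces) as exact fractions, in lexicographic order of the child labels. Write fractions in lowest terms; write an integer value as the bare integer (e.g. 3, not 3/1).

-3/4,11/4

iteration 1: select H,X (d=2, Q=-65); attach at lengths (-3/4, 11/4); label the merged cluster HX
  updated: d(HX,J)=45/2, d(HX,S)=8
iteration 2: select HX,J (d=45/2, Q=-81/2); attach at lengths (41/4, 49/4); label the merged cluster HJX
  updated: d(HJX,S)=-9/4
iteration 3: select HJX,S (d=-9/4); attach at lengths (-9/8, -9/8); label the merged cluster HJSX
final tree: (((H:-3/4,X:11/4):41/4,J:49/4):-9/8,S:-9/8)
total length: 89/4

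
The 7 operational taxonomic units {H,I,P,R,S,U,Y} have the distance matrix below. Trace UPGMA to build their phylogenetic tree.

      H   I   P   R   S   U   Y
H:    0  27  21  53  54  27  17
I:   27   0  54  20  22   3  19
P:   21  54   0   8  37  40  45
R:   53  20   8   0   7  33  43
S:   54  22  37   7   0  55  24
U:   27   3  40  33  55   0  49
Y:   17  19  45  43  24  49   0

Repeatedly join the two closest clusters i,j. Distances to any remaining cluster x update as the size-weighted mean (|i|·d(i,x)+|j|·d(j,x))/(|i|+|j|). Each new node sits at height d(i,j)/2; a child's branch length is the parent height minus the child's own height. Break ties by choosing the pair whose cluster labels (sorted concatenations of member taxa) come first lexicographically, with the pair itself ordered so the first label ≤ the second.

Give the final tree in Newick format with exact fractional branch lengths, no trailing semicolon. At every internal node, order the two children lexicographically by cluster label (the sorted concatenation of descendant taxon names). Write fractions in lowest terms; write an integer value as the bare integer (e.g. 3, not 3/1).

1. join I+U (d=3) ⇒ IU; edges |I|=3/2, |U|=3/2
  updated: d(H,IU)=27, d(IU,P)=47, d(IU,R)=53/2, d(IU,S)=77/2, d(IU,Y)=34
2. join R+S (d=7) ⇒ RS; edges |R|=7/2, |S|=7/2
  updated: d(H,RS)=107/2, d(IU,RS)=65/2, d(P,RS)=45/2, d(RS,Y)=67/2
3. join H+Y (d=17) ⇒ HY; edges |H|=17/2, |Y|=17/2
  updated: d(HY,IU)=61/2, d(HY,P)=33, d(HY,RS)=87/2
4. join P+RS (d=45/2) ⇒ PRS; edges |P|=45/4, |RS|=31/4
  updated: d(HY,PRS)=40, d(IU,PRS)=112/3
5. join HY+IU (d=61/2) ⇒ HIUY; edges |HY|=27/4, |IU|=55/4
  updated: d(HIUY,PRS)=116/3
6. join HIUY+PRS (d=116/3) ⇒ HIPRSUY; edges |HIUY|=49/12, |PRS|=97/12
final tree: (((H:17/2,Y:17/2):27/4,(I:3/2,U:3/2):55/4):49/12,(P:45/4,(R:7/2,S:7/2):31/4):97/12)
total length: 236/3

(((H:17/2,Y:17/2):27/4,(I:3/2,U:3/2):55/4):49/12,(P:45/4,(R:7/2,S:7/2):31/4):97/12)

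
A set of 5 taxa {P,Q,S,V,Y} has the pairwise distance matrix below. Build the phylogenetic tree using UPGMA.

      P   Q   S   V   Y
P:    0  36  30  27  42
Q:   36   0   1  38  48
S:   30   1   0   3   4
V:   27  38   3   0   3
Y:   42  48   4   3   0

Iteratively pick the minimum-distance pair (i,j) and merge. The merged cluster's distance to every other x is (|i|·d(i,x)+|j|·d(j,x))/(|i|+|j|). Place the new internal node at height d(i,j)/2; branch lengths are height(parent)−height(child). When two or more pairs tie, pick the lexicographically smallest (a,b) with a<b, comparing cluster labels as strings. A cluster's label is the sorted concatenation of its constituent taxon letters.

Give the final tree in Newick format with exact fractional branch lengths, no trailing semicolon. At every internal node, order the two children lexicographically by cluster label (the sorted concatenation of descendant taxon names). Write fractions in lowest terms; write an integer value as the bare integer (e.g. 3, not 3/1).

(P:135/8,((Q:1/2,S:1/2):89/8,(V:3/2,Y:3/2):81/8):21/4)

1. join Q+S (d=1) ⇒ QS; edges |Q|=1/2, |S|=1/2
  updated: d(P,QS)=33, d(QS,V)=41/2, d(QS,Y)=26
2. join V+Y (d=3) ⇒ VY; edges |V|=3/2, |Y|=3/2
  updated: d(P,VY)=69/2, d(QS,VY)=93/4
3. join QS+VY (d=93/4) ⇒ QSVY; edges |QS|=89/8, |VY|=81/8
  updated: d(P,QSVY)=135/4
4. join P+QSVY (d=135/4) ⇒ PQSVY; edges |P|=135/8, |QSVY|=21/4
final tree: (P:135/8,((Q:1/2,S:1/2):89/8,(V:3/2,Y:3/2):81/8):21/4)
total length: 379/8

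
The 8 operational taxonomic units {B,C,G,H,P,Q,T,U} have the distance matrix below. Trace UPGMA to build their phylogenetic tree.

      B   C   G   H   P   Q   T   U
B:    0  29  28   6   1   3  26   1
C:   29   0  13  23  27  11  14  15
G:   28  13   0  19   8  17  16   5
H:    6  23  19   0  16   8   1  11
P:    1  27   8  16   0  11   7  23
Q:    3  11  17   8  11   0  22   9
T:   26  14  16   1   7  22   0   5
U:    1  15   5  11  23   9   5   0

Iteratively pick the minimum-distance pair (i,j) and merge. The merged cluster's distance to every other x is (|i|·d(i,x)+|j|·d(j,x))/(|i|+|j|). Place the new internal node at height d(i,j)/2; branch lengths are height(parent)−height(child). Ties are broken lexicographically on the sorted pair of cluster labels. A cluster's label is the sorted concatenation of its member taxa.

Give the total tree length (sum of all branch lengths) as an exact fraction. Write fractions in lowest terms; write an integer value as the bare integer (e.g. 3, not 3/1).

iteration 1: select B,P (d=1); attach at lengths (1/2, 1/2); label the merged cluster BP
  updated: d(BP,C)=28, d(BP,G)=18, d(BP,H)=11, d(BP,Q)=7, d(BP,T)=33/2, d(BP,U)=12
iteration 2: select H,T (d=1); attach at lengths (1/2, 1/2); label the merged cluster HT
  updated: d(BP,HT)=55/4, d(C,HT)=37/2, d(G,HT)=35/2, d(HT,Q)=15, d(HT,U)=8
iteration 3: select G,U (d=5); attach at lengths (5/2, 5/2); label the merged cluster GU
  updated: d(BP,GU)=15, d(C,GU)=14, d(GU,HT)=51/4, d(GU,Q)=13
iteration 4: select BP,Q (d=7); attach at lengths (3, 7/2); label the merged cluster BPQ
  updated: d(BPQ,C)=67/3, d(BPQ,GU)=43/3, d(BPQ,HT)=85/6
iteration 5: select GU,HT (d=51/4); attach at lengths (31/8, 47/8); label the merged cluster GHTU
  updated: d(BPQ,GHTU)=57/4, d(C,GHTU)=65/4
iteration 6: select BPQ,GHTU (d=57/4); attach at lengths (29/8, 3/4); label the merged cluster BGHPQTU
  updated: d(BGHPQTU,C)=132/7
iteration 7: select BGHPQTU,C (d=132/7); attach at lengths (129/56, 66/7); label the merged cluster BCGHPQTU
final tree: ((((B:1/2,P:1/2):3,Q:7/2):29/8,((G:5/2,U:5/2):31/8,(H:1/2,T:1/2):47/8):3/4):129/56,C:66/7)
total length: 551/14

551/14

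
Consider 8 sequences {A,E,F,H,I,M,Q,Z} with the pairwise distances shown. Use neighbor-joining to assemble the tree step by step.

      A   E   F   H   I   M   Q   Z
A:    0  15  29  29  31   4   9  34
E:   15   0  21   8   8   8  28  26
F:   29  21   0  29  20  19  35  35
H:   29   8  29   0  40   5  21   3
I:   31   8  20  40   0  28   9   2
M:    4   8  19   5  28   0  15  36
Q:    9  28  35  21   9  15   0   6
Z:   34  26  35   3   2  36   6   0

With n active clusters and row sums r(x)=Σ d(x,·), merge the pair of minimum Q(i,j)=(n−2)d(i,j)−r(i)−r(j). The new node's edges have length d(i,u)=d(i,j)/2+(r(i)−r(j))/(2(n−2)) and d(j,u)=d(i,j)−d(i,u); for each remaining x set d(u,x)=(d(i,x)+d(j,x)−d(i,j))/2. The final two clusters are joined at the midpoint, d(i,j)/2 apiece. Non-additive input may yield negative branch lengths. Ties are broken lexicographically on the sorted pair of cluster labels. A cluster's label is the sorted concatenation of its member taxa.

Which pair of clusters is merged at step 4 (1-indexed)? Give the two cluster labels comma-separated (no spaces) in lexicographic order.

step 1: merge (I,Z) at d=2, Q=-268; branch lengths I→2/3, Z→4/3; new cluster IZ
  updated: d(A,IZ)=63/2, d(E,IZ)=16, d(F,IZ)=53/2, d(H,IZ)=41/2, d(IZ,M)=31, d(IZ,Q)=13/2
step 2: merge (IZ,Q) at d=13/2, Q=-214; branch lengths IZ→5, Q→3/2; new cluster IQZ
  updated: d(A,IQZ)=17, d(E,IQZ)=75/4, d(F,IQZ)=55/2, d(H,IQZ)=35/2, d(IQZ,M)=79/4
step 3: merge (A,M) at d=4, Q=-535/4; branch lengths A→217/32, M→-89/32; new cluster AM
  updated: d(AM,E)=19/2, d(AM,F)=22, d(AM,H)=15, d(AM,IQZ)=131/8
step 4: merge (E,H) at d=8, Q=-411/4; branch lengths E→47/24, H→145/24; new cluster EH
  updated: d(AM,EH)=33/4, d(EH,F)=21, d(EH,IQZ)=113/8
step 5: merge (AM,EH) at d=33/4, Q=-147/2; branch lengths AM→79/16, EH→53/16; new cluster AEHM
  updated: d(AEHM,F)=139/8, d(AEHM,IQZ)=89/8
step 6: merge (AEHM,F) at d=139/8, Q=-56; branch lengths AEHM→1/2, F→135/8; new cluster AEFHM
  updated: d(AEFHM,IQZ)=85/8
step 7: merge (AEFHM,IQZ) at d=85/8; branch lengths AEFHM→85/16, IQZ→85/16; new cluster AEFHIMQZ
final tree: ((((A:217/32,M:-89/32):79/16,(E:47/24,H:145/24):53/16):1/2,F:135/8):85/16,((I:2/3,Z:4/3):5,Q:3/2):85/16)
total length: 227/4

E,H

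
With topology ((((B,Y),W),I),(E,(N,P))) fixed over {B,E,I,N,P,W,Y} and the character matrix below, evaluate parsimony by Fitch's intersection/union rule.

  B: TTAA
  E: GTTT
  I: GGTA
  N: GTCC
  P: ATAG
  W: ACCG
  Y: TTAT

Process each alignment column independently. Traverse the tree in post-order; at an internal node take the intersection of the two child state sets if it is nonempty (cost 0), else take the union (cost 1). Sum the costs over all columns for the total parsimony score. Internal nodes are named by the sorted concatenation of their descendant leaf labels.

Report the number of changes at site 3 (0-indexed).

5

BY@0: {T} ∩ {T} = {T} (intersection, +0)
BWY@0: {T} ∪ {A} = {A,T} (union, +1)
BIWY@0: {A,T} ∪ {G} = {A,G,T} (union, +1)
NP@0: {G} ∪ {A} = {A,G} (union, +1)
ENP@0: {G} ∩ {A,G} = {G} (intersection, +0)
BEINPWY@0: {A,G,T} ∩ {G} = {G} (intersection, +0)
BY@1: {T} ∩ {T} = {T} (intersection, +0)
BWY@1: {T} ∪ {C} = {C,T} (union, +1)
BIWY@1: {C,T} ∪ {G} = {C,G,T} (union, +1)
NP@1: {T} ∩ {T} = {T} (intersection, +0)
ENP@1: {T} ∩ {T} = {T} (intersection, +0)
BEINPWY@1: {C,G,T} ∩ {T} = {T} (intersection, +0)
BY@2: {A} ∩ {A} = {A} (intersection, +0)
BWY@2: {A} ∪ {C} = {A,C} (union, +1)
BIWY@2: {A,C} ∪ {T} = {A,C,T} (union, +1)
NP@2: {C} ∪ {A} = {A,C} (union, +1)
ENP@2: {T} ∪ {A,C} = {A,C,T} (union, +1)
BEINPWY@2: {A,C,T} ∩ {A,C,T} = {A,C,T} (intersection, +0)
BY@3: {A} ∪ {T} = {A,T} (union, +1)
BWY@3: {A,T} ∪ {G} = {A,G,T} (union, +1)
BIWY@3: {A,G,T} ∩ {A} = {A} (intersection, +0)
NP@3: {C} ∪ {G} = {C,G} (union, +1)
ENP@3: {T} ∪ {C,G} = {C,G,T} (union, +1)
BEINPWY@3: {A} ∪ {C,G,T} = {A,C,G,T} (union, +1)
per-site changes: [3, 2, 4, 5]; total = 14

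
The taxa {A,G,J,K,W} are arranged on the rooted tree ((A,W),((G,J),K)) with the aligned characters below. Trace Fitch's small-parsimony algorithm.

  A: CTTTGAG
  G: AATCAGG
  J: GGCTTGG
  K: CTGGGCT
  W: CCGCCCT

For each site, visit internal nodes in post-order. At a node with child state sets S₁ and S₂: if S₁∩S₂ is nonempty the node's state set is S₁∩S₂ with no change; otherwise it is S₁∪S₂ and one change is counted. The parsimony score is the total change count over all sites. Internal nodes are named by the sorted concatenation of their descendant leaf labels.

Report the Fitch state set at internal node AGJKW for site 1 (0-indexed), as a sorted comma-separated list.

site 0, node AW: A={C} ∩ W={C} → {C} (+0)
site 0, node GJ: G={A} ∪ J={G} → {A,G} (+1)
site 0, node GJK: GJ={A,G} ∪ K={C} → {A,C,G} (+1)
site 0, node AGJKW: AW={C} ∩ GJK={A,C,G} → {C} (+0)
site 1, node AW: A={T} ∪ W={C} → {C,T} (+1)
site 1, node GJ: G={A} ∪ J={G} → {A,G} (+1)
site 1, node GJK: GJ={A,G} ∪ K={T} → {A,G,T} (+1)
site 1, node AGJKW: AW={C,T} ∩ GJK={A,G,T} → {T} (+0)
site 2, node AW: A={T} ∪ W={G} → {G,T} (+1)
site 2, node GJ: G={T} ∪ J={C} → {C,T} (+1)
site 2, node GJK: GJ={C,T} ∪ K={G} → {C,G,T} (+1)
site 2, node AGJKW: AW={G,T} ∩ GJK={C,G,T} → {G,T} (+0)
site 3, node AW: A={T} ∪ W={C} → {C,T} (+1)
site 3, node GJ: G={C} ∪ J={T} → {C,T} (+1)
site 3, node GJK: GJ={C,T} ∪ K={G} → {C,G,T} (+1)
site 3, node AGJKW: AW={C,T} ∩ GJK={C,G,T} → {C,T} (+0)
site 4, node AW: A={G} ∪ W={C} → {C,G} (+1)
site 4, node GJ: G={A} ∪ J={T} → {A,T} (+1)
site 4, node GJK: GJ={A,T} ∪ K={G} → {A,G,T} (+1)
site 4, node AGJKW: AW={C,G} ∩ GJK={A,G,T} → {G} (+0)
site 5, node AW: A={A} ∪ W={C} → {A,C} (+1)
site 5, node GJ: G={G} ∩ J={G} → {G} (+0)
site 5, node GJK: GJ={G} ∪ K={C} → {C,G} (+1)
site 5, node AGJKW: AW={A,C} ∩ GJK={C,G} → {C} (+0)
site 6, node AW: A={G} ∪ W={T} → {G,T} (+1)
site 6, node GJ: G={G} ∩ J={G} → {G} (+0)
site 6, node GJK: GJ={G} ∪ K={T} → {G,T} (+1)
site 6, node AGJKW: AW={G,T} ∩ GJK={G,T} → {G,T} (+0)
per-site changes: [2, 3, 3, 3, 3, 2, 2]; total = 18

T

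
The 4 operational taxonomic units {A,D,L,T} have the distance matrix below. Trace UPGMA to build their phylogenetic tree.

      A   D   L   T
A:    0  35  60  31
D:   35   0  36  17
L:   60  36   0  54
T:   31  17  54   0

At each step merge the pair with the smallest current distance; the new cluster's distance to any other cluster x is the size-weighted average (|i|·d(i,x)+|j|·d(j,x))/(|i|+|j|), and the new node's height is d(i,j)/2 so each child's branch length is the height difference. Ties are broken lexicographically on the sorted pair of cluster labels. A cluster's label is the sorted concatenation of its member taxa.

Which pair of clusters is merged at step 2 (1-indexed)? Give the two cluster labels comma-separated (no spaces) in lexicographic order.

1. join D+T (d=17) ⇒ DT; edges |D|=17/2, |T|=17/2
  updated: d(A,DT)=33, d(DT,L)=45
2. join A+DT (d=33) ⇒ ADT; edges |A|=33/2, |DT|=8
  updated: d(ADT,L)=50
3. join ADT+L (d=50) ⇒ ADLT; edges |ADT|=17/2, |L|=25
final tree: ((A:33/2,(D:17/2,T:17/2):8):17/2,L:25)
total length: 75

A,DT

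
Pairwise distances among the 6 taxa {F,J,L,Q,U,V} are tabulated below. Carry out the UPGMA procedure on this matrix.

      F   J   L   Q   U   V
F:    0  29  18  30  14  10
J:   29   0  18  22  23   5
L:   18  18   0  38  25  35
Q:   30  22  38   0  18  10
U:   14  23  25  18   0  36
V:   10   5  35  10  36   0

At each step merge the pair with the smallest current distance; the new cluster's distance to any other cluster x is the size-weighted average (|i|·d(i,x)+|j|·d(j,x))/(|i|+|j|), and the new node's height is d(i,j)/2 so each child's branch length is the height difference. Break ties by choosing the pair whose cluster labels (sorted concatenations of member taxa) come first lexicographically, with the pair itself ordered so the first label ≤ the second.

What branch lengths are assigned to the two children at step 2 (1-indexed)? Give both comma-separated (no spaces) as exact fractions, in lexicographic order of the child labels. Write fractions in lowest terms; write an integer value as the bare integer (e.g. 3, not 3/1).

1. join J+V (d=5) ⇒ JV; edges |J|=5/2, |V|=5/2
  updated: d(F,JV)=39/2, d(JV,L)=53/2, d(JV,Q)=16, d(JV,U)=59/2
2. join F+U (d=14) ⇒ FU; edges |F|=7, |U|=7
  updated: d(FU,JV)=49/2, d(FU,L)=43/2, d(FU,Q)=24
3. join JV+Q (d=16) ⇒ JQV; edges |JV|=11/2, |Q|=8
  updated: d(FU,JQV)=73/3, d(JQV,L)=91/3
4. join FU+L (d=43/2) ⇒ FLU; edges |FU|=15/4, |L|=43/4
  updated: d(FLU,JQV)=79/3
5. join FLU+JQV (d=79/3) ⇒ FJLQUV; edges |FLU|=29/12, |JQV|=31/6
final tree: (((F:7,U:7):15/4,L:43/4):29/12,((J:5/2,V:5/2):11/2,Q:8):31/6)
total length: 655/12

7,7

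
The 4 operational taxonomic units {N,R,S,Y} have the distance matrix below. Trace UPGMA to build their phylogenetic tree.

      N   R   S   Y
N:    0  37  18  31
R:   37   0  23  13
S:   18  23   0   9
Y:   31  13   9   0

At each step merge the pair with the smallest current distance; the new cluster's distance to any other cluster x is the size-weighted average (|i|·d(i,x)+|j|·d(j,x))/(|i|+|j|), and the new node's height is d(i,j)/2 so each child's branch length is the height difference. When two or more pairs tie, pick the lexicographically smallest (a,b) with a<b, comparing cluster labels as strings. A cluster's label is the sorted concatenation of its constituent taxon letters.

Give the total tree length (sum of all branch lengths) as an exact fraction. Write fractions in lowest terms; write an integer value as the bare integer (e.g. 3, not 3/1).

253/6

step 1: merge (S,Y) at d=9; branch lengths S→9/2, Y→9/2; new cluster SY
  updated: d(N,SY)=49/2, d(R,SY)=18
step 2: merge (R,SY) at d=18; branch lengths R→9, SY→9/2; new cluster RSY
  updated: d(N,RSY)=86/3
step 3: merge (N,RSY) at d=86/3; branch lengths N→43/3, RSY→16/3; new cluster NRSY
final tree: (N:43/3,(R:9,(S:9/2,Y:9/2):9/2):16/3)
total length: 253/6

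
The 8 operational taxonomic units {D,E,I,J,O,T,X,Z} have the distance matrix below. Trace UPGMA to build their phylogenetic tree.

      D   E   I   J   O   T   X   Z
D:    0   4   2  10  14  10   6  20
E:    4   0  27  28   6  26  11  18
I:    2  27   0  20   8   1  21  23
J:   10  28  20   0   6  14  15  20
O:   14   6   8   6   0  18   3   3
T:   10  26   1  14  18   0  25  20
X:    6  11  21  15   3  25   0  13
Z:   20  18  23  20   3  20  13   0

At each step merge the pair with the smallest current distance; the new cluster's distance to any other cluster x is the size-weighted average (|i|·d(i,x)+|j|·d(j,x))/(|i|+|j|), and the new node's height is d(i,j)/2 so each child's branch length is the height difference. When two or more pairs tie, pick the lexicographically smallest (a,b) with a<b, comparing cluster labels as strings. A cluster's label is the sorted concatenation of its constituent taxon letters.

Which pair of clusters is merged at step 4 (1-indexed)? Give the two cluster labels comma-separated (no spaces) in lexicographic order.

iteration 1: select I,T (d=1); attach at lengths (1/2, 1/2); label the merged cluster IT
  updated: d(D,IT)=6, d(E,IT)=53/2, d(IT,J)=17, d(IT,O)=13, d(IT,X)=23, d(IT,Z)=43/2
iteration 2: select O,X (d=3); attach at lengths (3/2, 3/2); label the merged cluster OX
  updated: d(D,OX)=10, d(E,OX)=17/2, d(IT,OX)=18, d(J,OX)=21/2, d(OX,Z)=8
iteration 3: select D,E (d=4); attach at lengths (2, 2); label the merged cluster DE
  updated: d(DE,IT)=65/4, d(DE,J)=19, d(DE,OX)=37/4, d(DE,Z)=19
iteration 4: select OX,Z (d=8); attach at lengths (5/2, 4); label the merged cluster OXZ
  updated: d(DE,OXZ)=25/2, d(IT,OXZ)=115/6, d(J,OXZ)=41/3
iteration 5: select DE,OXZ (d=25/2); attach at lengths (17/4, 9/4); label the merged cluster DEOXZ
  updated: d(DEOXZ,IT)=18, d(DEOXZ,J)=79/5
iteration 6: select DEOXZ,J (d=79/5); attach at lengths (33/20, 79/10); label the merged cluster DEJOXZ
  updated: d(DEJOXZ,IT)=107/6
iteration 7: select DEJOXZ,IT (d=107/6); attach at lengths (61/60, 101/12); label the merged cluster DEIJOTXZ
final tree: ((((D:2,E:2):17/4,((O:3/2,X:3/2):5/2,Z:4):9/4):33/20,J:79/10):61/60,(I:1/2,T:1/2):101/12)
total length: 2399/60

OX,Z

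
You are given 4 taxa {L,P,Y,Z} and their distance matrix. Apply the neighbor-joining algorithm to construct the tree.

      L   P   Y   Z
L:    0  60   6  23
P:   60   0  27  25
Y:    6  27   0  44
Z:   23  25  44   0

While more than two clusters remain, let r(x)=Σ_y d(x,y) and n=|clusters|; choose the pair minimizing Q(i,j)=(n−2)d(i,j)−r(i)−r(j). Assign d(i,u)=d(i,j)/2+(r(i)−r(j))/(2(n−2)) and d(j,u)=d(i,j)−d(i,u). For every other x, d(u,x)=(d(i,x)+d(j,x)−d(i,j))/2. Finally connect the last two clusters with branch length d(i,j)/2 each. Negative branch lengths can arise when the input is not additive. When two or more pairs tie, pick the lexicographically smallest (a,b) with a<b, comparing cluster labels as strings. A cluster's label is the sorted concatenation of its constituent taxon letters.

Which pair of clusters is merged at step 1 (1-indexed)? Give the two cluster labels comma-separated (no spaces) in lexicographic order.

L,Y

1. join L+Y (d=6, Q=-154) ⇒ LY; edges |L|=6, |Y|=0
  updated: d(LY,P)=81/2, d(LY,Z)=61/2
2. join LY+P (d=81/2, Q=-96) ⇒ LPY; edges |LY|=23, |P|=35/2
  updated: d(LPY,Z)=15/2
3. join LPY+Z (d=15/2) ⇒ LPYZ; edges |LPY|=15/4, |Z|=15/4
final tree: (((L:6,Y:0):23,P:35/2):15/4,Z:15/4)
total length: 54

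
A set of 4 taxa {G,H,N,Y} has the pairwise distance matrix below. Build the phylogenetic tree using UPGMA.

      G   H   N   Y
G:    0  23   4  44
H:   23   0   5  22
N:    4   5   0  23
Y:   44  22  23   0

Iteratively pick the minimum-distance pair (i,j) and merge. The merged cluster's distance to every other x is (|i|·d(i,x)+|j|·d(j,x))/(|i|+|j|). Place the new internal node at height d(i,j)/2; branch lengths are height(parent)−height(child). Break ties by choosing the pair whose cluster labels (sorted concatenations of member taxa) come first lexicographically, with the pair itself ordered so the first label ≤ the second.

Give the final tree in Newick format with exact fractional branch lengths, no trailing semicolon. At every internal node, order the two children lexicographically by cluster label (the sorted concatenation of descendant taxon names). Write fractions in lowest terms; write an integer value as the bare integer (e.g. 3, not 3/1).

1. join G+N (d=4) ⇒ GN; edges |G|=2, |N|=2
  updated: d(GN,H)=14, d(GN,Y)=67/2
2. join GN+H (d=14) ⇒ GHN; edges |GN|=5, |H|=7
  updated: d(GHN,Y)=89/3
3. join GHN+Y (d=89/3) ⇒ GHNY; edges |GHN|=47/6, |Y|=89/6
final tree: (((G:2,N:2):5,H:7):47/6,Y:89/6)
total length: 116/3

(((G:2,N:2):5,H:7):47/6,Y:89/6)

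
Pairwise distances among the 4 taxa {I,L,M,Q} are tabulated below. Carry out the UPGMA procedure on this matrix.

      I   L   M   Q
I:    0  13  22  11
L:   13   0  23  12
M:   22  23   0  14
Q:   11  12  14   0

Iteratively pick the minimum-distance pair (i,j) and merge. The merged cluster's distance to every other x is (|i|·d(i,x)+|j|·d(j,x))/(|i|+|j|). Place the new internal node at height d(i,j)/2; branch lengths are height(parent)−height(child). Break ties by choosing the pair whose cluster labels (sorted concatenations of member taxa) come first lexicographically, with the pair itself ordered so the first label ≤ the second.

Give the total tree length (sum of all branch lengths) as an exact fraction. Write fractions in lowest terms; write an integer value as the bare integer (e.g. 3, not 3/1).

377/12

iteration 1: select I,Q (d=11); attach at lengths (11/2, 11/2); label the merged cluster IQ
  updated: d(IQ,L)=25/2, d(IQ,M)=18
iteration 2: select IQ,L (d=25/2); attach at lengths (3/4, 25/4); label the merged cluster ILQ
  updated: d(ILQ,M)=59/3
iteration 3: select ILQ,M (d=59/3); attach at lengths (43/12, 59/6); label the merged cluster ILMQ
final tree: (((I:11/2,Q:11/2):3/4,L:25/4):43/12,M:59/6)
total length: 377/12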